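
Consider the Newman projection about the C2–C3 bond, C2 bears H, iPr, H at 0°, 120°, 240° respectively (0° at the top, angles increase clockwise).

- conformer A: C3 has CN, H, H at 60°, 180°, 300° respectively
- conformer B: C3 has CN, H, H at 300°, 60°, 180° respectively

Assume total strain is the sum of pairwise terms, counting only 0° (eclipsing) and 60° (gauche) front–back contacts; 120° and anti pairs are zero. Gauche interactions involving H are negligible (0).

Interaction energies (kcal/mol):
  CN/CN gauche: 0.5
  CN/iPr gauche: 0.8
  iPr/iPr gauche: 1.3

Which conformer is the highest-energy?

A is staggered. iPr at 120° is gauche with CN at 60° (0.8). Total 0.8 kcal/mol.
B (staggered): no non-H gauche contacts → 0.0 kcal/mol.
A has the highest total (0.8 kcal/mol).

A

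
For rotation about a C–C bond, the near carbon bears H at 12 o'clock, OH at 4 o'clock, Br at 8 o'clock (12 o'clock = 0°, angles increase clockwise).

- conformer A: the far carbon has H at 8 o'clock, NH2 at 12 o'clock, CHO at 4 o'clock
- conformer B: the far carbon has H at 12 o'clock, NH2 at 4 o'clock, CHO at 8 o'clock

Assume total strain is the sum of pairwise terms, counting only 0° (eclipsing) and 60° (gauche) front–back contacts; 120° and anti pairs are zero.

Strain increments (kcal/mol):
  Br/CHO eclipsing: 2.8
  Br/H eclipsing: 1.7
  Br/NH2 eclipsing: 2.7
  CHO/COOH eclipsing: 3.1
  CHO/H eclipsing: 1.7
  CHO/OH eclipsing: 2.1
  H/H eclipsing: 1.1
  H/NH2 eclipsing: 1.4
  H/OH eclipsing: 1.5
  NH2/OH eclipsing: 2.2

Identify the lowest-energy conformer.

A

A (eclipsed): H–NH2 eclipsed, OH–CHO eclipsed, Br–H eclipsed; 1.4 + 2.1 + 1.7 = 5.2 kcal/mol.
B (eclipsed): H–H eclipsed, OH–NH2 eclipsed, Br–CHO eclipsed; 1.1 + 2.2 + 2.8 = 6.1 kcal/mol.
A has the lowest total (5.2 kcal/mol).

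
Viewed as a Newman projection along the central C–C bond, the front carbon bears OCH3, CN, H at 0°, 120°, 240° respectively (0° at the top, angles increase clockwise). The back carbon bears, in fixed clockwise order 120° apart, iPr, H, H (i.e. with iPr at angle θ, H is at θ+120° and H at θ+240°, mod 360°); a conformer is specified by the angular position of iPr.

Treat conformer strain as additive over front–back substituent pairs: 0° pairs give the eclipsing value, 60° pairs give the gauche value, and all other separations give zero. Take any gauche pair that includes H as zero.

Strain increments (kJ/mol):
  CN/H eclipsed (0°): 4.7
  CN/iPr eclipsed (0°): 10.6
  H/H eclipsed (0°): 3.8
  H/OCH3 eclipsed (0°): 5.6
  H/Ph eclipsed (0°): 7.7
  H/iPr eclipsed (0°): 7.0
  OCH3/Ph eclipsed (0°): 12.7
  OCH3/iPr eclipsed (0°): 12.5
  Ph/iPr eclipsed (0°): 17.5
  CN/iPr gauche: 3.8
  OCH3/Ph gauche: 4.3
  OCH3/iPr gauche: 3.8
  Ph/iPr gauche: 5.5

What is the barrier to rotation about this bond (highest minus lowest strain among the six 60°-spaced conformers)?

iPr at 0° (eclipsed): OCH3–iPr eclipsed, CN–H eclipsed, H–H eclipsed; 12.5 + 4.7 + 3.8 = 21.0 kJ/mol.
iPr at 60° (staggered): OCH3–iPr gauche, CN–iPr gauche; 3.8 + 3.8 = 7.6 kJ/mol.
iPr at 120° (eclipsed): OCH3–H eclipsed, CN–iPr eclipsed, H–H eclipsed; 5.6 + 10.6 + 3.8 = 20.0 kJ/mol.
iPr at 180° (staggered): CN–iPr gauche; 3.8 = 3.8 kJ/mol.
iPr at 240° (eclipsed): OCH3–H eclipsed, CN–H eclipsed, H–iPr eclipsed; 5.6 + 4.7 + 7.0 = 17.3 kJ/mol.
iPr at 300° (staggered): OCH3–iPr gauche; 3.8 = 3.8 kJ/mol.
Max at 0° (21.0 kJ/mol), min at 180° (3.8 kJ/mol); barrier = 17.2 kJ/mol.

17.2 kJ/mol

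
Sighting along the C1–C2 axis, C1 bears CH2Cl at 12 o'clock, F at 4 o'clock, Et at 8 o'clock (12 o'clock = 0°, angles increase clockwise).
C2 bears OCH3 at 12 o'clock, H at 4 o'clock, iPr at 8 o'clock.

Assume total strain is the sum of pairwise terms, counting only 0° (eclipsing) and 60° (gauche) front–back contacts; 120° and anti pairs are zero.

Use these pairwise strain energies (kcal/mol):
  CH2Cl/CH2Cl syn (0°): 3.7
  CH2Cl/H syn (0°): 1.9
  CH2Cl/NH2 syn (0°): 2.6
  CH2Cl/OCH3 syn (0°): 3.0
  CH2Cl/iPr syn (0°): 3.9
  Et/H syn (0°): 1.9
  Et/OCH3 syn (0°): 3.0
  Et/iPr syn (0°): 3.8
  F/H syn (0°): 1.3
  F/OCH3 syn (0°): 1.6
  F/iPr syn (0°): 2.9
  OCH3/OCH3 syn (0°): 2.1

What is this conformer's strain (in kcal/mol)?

This conformer (eclipsed): CH2Cl(0°)/OCH3(0°) eclipsed 3.0; F(120°)/H(120°) eclipsed 1.3; Et(240°)/iPr(240°) eclipsed 3.8 → 8.1 kcal/mol.

8.1 kcal/mol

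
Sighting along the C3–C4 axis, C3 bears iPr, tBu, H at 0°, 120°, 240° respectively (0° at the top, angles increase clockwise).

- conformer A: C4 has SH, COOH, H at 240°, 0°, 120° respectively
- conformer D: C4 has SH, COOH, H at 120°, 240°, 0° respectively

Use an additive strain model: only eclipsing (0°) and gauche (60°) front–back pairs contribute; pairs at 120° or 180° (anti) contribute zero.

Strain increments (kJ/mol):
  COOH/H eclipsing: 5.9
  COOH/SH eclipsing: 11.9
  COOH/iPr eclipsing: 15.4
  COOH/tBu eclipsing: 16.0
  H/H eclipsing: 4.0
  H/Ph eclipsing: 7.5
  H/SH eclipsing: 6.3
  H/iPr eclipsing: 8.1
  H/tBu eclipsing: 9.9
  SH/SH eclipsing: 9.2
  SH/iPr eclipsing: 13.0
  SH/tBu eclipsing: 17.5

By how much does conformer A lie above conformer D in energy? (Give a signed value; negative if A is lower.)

+0.1 kJ/mol

A (eclipsed): iPr–COOH eclipsed, tBu–H eclipsed, H–SH eclipsed; 15.4 + 9.9 + 6.3 = 31.6 kJ/mol.
D (eclipsed): iPr–H eclipsed, tBu–SH eclipsed, H–COOH eclipsed; 8.1 + 17.5 + 5.9 = 31.5 kJ/mol.
E(A) − E(D) = 31.6 − 31.5 = +0.1 kJ/mol.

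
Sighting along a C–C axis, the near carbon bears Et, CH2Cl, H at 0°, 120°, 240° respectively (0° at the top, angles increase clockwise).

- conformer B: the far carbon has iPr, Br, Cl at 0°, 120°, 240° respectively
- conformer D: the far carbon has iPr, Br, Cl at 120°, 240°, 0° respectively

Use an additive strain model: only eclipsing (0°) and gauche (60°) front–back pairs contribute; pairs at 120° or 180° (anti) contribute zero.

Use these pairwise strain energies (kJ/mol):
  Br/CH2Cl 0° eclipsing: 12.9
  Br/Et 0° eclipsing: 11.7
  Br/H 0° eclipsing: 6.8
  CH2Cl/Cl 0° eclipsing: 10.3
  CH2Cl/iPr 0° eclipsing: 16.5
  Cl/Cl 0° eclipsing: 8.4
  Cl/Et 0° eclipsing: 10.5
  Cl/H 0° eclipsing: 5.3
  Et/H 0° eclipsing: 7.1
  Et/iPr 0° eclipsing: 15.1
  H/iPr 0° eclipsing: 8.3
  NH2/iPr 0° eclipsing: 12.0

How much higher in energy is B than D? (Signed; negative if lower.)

B (eclipsed): Et–iPr eclipsed, CH2Cl–Br eclipsed, H–Cl eclipsed; 15.1 + 12.9 + 5.3 = 33.3 kJ/mol.
D (eclipsed): Et–Cl eclipsed, CH2Cl–iPr eclipsed, H–Br eclipsed; 10.5 + 16.5 + 6.8 = 33.8 kJ/mol.
E(B) − E(D) = 33.3 − 33.8 = -0.5 kJ/mol.

-0.5 kJ/mol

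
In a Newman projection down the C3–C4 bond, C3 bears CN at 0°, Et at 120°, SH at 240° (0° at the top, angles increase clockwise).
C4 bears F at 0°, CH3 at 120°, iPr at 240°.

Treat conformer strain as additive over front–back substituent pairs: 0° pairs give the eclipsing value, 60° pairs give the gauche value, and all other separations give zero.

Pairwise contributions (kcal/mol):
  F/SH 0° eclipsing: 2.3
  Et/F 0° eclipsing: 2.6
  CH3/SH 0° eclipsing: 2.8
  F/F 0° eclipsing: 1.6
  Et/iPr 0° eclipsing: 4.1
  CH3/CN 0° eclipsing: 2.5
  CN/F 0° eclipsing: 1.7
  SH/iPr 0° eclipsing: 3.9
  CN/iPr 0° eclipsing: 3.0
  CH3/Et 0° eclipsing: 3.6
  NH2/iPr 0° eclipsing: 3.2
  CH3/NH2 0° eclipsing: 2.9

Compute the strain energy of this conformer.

This conformer (eclipsed): CN–F eclipsed, Et–CH3 eclipsed, SH–iPr eclipsed; 1.7 + 3.6 + 3.9 = 9.2 kcal/mol.

9.2 kcal/mol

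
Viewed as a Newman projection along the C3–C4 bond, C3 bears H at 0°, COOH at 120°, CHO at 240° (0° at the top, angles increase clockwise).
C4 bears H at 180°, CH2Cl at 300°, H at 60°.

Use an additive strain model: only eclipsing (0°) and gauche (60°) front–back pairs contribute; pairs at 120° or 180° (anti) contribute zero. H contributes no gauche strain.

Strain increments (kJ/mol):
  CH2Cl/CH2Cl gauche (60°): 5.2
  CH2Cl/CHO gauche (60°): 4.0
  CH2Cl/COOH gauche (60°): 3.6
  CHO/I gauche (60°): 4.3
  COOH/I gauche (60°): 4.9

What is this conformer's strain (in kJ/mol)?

4.0 kJ/mol

This conformer (staggered): CHO–CH2Cl gauche; 4.0 = 4.0 kJ/mol.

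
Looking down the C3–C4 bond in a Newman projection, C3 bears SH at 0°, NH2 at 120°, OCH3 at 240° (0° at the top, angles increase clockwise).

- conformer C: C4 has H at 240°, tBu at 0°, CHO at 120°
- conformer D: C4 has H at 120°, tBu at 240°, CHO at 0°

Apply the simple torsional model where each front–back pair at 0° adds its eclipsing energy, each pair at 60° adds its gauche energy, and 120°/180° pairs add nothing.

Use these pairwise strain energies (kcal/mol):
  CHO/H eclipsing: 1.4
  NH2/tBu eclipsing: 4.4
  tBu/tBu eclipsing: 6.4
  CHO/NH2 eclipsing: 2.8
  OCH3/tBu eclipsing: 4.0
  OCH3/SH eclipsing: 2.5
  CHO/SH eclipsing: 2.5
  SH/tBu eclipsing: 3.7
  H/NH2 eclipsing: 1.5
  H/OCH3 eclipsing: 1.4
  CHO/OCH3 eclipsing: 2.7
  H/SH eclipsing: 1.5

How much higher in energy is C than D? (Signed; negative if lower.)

C is eclipsed. SH at 0° is eclipsed with tBu at 0° (3.7); NH2 at 120° is eclipsed with CHO at 120° (2.8); OCH3 at 240° is eclipsed with H at 240° (1.4). Total 7.9 kcal/mol.
D is eclipsed. SH at 0° is eclipsed with CHO at 0° (2.5); NH2 at 120° is eclipsed with H at 120° (1.5); OCH3 at 240° is eclipsed with tBu at 240° (4.0). Total 8.0 kcal/mol.
E(C) − E(D) = 7.9 − 8.0 = -0.1 kcal/mol.

-0.1 kcal/mol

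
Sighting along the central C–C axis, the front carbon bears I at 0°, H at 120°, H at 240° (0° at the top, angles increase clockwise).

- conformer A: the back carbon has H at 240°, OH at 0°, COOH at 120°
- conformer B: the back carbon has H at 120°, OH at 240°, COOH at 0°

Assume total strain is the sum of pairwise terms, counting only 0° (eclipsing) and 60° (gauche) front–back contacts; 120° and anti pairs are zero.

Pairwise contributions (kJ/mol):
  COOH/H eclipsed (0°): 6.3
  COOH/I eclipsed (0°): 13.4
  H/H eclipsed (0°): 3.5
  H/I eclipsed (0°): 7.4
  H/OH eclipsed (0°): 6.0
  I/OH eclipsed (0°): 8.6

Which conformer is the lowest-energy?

A

A (eclipsed): I–OH eclipsed, H–COOH eclipsed, H–H eclipsed; 8.6 + 6.3 + 3.5 = 18.4 kJ/mol.
B (eclipsed): I–COOH eclipsed, H–H eclipsed, H–OH eclipsed; 13.4 + 3.5 + 6.0 = 22.9 kJ/mol.
A has the lowest total (18.4 kJ/mol).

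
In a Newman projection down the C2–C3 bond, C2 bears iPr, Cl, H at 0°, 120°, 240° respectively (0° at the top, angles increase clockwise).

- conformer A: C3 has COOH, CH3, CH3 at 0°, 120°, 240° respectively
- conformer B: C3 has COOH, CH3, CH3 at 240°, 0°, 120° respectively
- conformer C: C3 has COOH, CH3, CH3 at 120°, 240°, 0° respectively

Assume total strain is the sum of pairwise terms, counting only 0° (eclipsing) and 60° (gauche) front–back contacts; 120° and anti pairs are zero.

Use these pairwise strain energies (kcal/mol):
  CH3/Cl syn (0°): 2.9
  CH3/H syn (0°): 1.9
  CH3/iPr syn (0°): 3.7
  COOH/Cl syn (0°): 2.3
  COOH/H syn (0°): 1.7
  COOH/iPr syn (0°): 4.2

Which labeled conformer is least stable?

A

A (eclipsed): iPr–COOH eclipsed, Cl–CH3 eclipsed, H–CH3 eclipsed; 4.2 + 2.9 + 1.9 = 9.0 kcal/mol.
B (eclipsed): iPr–CH3 eclipsed, Cl–CH3 eclipsed, H–COOH eclipsed; 3.7 + 2.9 + 1.7 = 8.3 kcal/mol.
C (eclipsed): iPr–CH3 eclipsed, Cl–COOH eclipsed, H–CH3 eclipsed; 3.7 + 2.3 + 1.9 = 7.9 kcal/mol.
A has the highest total (9.0 kcal/mol).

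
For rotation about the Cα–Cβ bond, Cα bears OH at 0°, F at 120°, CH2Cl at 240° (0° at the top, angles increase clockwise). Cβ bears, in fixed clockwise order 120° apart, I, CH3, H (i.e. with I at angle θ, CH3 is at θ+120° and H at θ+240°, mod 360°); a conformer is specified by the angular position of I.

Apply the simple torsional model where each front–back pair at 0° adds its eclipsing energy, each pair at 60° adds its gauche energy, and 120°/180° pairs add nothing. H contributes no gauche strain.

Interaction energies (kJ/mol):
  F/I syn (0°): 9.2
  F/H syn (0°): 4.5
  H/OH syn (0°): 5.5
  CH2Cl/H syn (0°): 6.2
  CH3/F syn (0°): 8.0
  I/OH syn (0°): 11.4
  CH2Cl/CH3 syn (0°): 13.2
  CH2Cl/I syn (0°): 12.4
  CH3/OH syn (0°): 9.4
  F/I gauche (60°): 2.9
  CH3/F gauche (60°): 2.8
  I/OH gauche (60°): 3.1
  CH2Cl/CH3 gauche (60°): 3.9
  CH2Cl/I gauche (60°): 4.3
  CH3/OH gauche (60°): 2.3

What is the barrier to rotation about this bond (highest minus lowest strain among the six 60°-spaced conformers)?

15.4 kJ/mol

I at 0° (eclipsed): OH–I eclipsed, F–CH3 eclipsed, CH2Cl–H eclipsed; 11.4 + 8.0 + 6.2 = 25.6 kJ/mol.
I at 60° (staggered): OH–I gauche, F–I gauche, F–CH3 gauche, CH2Cl–CH3 gauche; 3.1 + 2.9 + 2.8 + 3.9 = 12.7 kJ/mol.
I at 120° (eclipsed): OH–H eclipsed, F–I eclipsed, CH2Cl–CH3 eclipsed; 5.5 + 9.2 + 13.2 = 27.9 kJ/mol.
I at 180° (staggered): OH–CH3 gauche, F–I gauche, CH2Cl–I gauche, CH2Cl–CH3 gauche; 2.3 + 2.9 + 4.3 + 3.9 = 13.4 kJ/mol.
I at 240° (eclipsed): OH–CH3 eclipsed, F–H eclipsed, CH2Cl–I eclipsed; 9.4 + 4.5 + 12.4 = 26.3 kJ/mol.
I at 300° (staggered): OH–I gauche, OH–CH3 gauche, F–CH3 gauche, CH2Cl–I gauche; 3.1 + 2.3 + 2.8 + 4.3 = 12.5 kJ/mol.
Max at 120° (27.9 kJ/mol), min at 300° (12.5 kJ/mol); barrier = 15.4 kJ/mol.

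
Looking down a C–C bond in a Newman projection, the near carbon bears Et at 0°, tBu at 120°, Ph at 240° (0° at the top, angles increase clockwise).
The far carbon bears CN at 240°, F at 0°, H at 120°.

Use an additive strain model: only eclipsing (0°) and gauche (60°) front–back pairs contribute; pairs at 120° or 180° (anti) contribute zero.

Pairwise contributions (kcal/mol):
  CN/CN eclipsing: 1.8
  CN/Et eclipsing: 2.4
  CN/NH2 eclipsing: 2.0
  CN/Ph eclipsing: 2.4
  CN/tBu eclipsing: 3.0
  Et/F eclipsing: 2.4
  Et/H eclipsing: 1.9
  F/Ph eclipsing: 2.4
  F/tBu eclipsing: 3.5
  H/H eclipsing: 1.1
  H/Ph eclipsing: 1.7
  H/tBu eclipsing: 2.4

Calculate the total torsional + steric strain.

This conformer (eclipsed): Et(0°)/F(0°) eclipsed 2.4; tBu(120°)/H(120°) eclipsed 2.4; Ph(240°)/CN(240°) eclipsed 2.4 → 7.2 kcal/mol.

7.2 kcal/mol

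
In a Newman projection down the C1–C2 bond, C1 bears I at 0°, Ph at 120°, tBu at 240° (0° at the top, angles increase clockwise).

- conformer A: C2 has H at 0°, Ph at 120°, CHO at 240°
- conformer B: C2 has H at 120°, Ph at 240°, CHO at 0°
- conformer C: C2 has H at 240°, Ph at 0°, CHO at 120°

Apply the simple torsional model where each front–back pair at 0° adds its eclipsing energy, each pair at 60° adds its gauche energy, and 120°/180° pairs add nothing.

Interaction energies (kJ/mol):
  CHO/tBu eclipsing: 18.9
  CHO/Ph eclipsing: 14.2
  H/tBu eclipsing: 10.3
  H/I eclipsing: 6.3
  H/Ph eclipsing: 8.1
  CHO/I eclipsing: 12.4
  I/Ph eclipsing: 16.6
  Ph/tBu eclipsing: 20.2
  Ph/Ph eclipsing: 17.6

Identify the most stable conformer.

A (eclipsed): I(0°)/H(0°) eclipsed 6.3; Ph(120°)/Ph(120°) eclipsed 17.6; tBu(240°)/CHO(240°) eclipsed 18.9 → 42.8 kJ/mol.
B (eclipsed): I(0°)/CHO(0°) eclipsed 12.4; Ph(120°)/H(120°) eclipsed 8.1; tBu(240°)/Ph(240°) eclipsed 20.2 → 40.7 kJ/mol.
C (eclipsed): I(0°)/Ph(0°) eclipsed 16.6; Ph(120°)/CHO(120°) eclipsed 14.2; tBu(240°)/H(240°) eclipsed 10.3 → 41.1 kJ/mol.
B has the lowest total (40.7 kJ/mol).

B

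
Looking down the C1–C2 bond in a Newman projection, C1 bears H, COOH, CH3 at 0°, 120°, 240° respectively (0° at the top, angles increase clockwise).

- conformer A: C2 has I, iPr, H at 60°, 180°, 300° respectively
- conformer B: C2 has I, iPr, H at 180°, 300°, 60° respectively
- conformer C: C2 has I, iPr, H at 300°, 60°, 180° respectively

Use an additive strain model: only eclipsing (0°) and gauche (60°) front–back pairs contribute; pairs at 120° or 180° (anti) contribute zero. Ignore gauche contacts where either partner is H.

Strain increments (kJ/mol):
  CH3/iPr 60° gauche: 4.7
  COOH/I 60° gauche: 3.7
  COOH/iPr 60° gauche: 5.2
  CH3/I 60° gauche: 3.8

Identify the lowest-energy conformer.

C

A (staggered): COOH(120°)/I(60°) gauche 3.7; COOH(120°)/iPr(180°) gauche 5.2; CH3(240°)/iPr(180°) gauche 4.7 → 13.6 kJ/mol.
B (staggered): COOH(120°)/I(180°) gauche 3.7; CH3(240°)/I(180°) gauche 3.8; CH3(240°)/iPr(300°) gauche 4.7 → 12.2 kJ/mol.
C (staggered): COOH(120°)/iPr(60°) gauche 5.2; CH3(240°)/I(300°) gauche 3.8 → 9.0 kJ/mol.
C has the lowest total (9.0 kJ/mol).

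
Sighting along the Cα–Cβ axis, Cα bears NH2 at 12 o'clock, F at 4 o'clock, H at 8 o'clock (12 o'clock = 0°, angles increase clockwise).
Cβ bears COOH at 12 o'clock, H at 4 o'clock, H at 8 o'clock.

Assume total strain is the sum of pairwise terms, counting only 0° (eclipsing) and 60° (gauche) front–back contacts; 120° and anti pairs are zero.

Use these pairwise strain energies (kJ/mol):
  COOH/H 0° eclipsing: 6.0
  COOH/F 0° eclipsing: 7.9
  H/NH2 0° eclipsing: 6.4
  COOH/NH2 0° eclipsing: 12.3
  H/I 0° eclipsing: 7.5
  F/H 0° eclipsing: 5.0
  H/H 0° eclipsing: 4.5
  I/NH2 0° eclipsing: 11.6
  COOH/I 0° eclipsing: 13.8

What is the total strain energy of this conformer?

This conformer is eclipsed. NH2 at 0° is eclipsed with COOH at 0° (12.3); F at 120° is eclipsed with H at 120° (5.0); H at 240° is eclipsed with H at 240° (4.5). Total 21.8 kJ/mol.

21.8 kJ/mol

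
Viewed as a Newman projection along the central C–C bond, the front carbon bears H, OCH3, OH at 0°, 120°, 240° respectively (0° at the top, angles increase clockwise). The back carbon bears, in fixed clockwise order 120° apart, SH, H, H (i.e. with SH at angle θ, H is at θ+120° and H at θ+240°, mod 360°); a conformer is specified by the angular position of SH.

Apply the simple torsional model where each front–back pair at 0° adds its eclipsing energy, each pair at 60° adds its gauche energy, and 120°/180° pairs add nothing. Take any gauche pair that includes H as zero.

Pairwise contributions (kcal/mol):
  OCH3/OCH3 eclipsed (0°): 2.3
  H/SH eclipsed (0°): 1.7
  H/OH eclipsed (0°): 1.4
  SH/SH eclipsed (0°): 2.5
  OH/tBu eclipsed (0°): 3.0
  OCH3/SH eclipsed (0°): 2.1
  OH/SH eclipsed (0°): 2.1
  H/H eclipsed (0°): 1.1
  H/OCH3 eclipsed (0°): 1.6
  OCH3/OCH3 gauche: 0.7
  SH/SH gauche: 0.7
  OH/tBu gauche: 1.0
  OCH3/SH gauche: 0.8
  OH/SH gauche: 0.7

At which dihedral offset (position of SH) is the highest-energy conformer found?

240°

SH at 0° (eclipsed): H(0°)/SH(0°) eclipsed 1.7; OCH3(120°)/H(120°) eclipsed 1.6; OH(240°)/H(240°) eclipsed 1.4 → 4.7 kcal/mol.
SH at 60° (staggered): OCH3(120°)/SH(60°) gauche 0.8 → 0.8 kcal/mol.
SH at 120° (eclipsed): H(0°)/H(0°) eclipsed 1.1; OCH3(120°)/SH(120°) eclipsed 2.1; OH(240°)/H(240°) eclipsed 1.4 → 4.6 kcal/mol.
SH at 180° (staggered): OCH3(120°)/SH(180°) gauche 0.8; OH(240°)/SH(180°) gauche 0.7 → 1.5 kcal/mol.
SH at 240° (eclipsed): H(0°)/H(0°) eclipsed 1.1; OCH3(120°)/H(120°) eclipsed 1.6; OH(240°)/SH(240°) eclipsed 2.1 → 4.8 kcal/mol.
SH at 300° (staggered): OH(240°)/SH(300°) gauche 0.7 → 0.7 kcal/mol.
The maximum (4.8 kcal/mol) occurs with SH at 240°.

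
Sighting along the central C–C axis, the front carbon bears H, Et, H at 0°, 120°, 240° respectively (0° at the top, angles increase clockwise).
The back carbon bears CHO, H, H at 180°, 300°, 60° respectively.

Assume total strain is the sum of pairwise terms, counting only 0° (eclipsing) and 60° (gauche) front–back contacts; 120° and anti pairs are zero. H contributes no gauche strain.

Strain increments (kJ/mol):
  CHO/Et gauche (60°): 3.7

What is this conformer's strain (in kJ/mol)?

3.7 kJ/mol

This conformer (staggered): Et–CHO gauche; 3.7 = 3.7 kJ/mol.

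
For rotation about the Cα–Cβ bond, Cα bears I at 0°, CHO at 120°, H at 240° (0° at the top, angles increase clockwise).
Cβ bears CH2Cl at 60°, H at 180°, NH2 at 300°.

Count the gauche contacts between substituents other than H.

Non-H gauche pairs: I(0°)/CH2Cl(60°); I(0°)/NH2(300°); CHO(120°)/CH2Cl(60°) — 3 interactions.

3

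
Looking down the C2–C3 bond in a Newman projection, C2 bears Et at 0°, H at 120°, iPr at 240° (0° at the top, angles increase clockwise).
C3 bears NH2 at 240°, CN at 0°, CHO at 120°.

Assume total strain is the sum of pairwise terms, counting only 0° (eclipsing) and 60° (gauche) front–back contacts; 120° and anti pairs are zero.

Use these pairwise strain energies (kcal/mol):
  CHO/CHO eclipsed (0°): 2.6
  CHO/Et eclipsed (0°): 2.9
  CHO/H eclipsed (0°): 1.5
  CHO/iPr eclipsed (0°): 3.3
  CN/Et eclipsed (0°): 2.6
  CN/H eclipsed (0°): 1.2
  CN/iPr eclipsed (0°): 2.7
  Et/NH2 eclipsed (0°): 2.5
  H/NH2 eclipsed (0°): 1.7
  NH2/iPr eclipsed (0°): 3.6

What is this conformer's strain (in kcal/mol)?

7.7 kcal/mol

This conformer (eclipsed): Et(0°)/CN(0°) eclipsed 2.6; H(120°)/CHO(120°) eclipsed 1.5; iPr(240°)/NH2(240°) eclipsed 3.6 → 7.7 kcal/mol.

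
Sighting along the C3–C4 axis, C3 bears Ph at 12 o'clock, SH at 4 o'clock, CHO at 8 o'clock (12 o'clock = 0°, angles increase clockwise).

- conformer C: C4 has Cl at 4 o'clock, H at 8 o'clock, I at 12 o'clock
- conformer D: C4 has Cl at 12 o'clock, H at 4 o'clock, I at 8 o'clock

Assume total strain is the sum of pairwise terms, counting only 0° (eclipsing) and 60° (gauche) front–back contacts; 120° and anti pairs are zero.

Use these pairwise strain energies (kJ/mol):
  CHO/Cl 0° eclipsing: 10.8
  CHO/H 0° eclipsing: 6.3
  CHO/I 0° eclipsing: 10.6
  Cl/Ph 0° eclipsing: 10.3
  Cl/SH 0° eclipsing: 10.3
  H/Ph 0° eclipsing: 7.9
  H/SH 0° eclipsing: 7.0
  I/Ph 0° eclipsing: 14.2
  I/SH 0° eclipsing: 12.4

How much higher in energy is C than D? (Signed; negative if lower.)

+2.9 kJ/mol

C (eclipsed): Ph–I eclipsed, SH–Cl eclipsed, CHO–H eclipsed; 14.2 + 10.3 + 6.3 = 30.8 kJ/mol.
D (eclipsed): Ph–Cl eclipsed, SH–H eclipsed, CHO–I eclipsed; 10.3 + 7.0 + 10.6 = 27.9 kJ/mol.
E(C) − E(D) = 30.8 − 27.9 = +2.9 kJ/mol.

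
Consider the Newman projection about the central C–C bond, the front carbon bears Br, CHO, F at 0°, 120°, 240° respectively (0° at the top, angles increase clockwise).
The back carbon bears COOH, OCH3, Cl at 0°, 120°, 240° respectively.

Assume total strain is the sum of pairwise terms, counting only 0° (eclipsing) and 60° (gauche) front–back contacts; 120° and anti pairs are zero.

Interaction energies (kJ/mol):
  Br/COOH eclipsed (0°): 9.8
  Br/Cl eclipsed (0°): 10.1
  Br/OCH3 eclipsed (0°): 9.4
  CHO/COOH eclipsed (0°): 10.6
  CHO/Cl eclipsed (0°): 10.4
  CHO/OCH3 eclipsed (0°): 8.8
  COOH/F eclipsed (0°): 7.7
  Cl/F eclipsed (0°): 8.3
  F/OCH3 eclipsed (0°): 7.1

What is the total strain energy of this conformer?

26.9 kJ/mol

This conformer (eclipsed): Br(0°)/COOH(0°) eclipsed 9.8; CHO(120°)/OCH3(120°) eclipsed 8.8; F(240°)/Cl(240°) eclipsed 8.3 → 26.9 kJ/mol.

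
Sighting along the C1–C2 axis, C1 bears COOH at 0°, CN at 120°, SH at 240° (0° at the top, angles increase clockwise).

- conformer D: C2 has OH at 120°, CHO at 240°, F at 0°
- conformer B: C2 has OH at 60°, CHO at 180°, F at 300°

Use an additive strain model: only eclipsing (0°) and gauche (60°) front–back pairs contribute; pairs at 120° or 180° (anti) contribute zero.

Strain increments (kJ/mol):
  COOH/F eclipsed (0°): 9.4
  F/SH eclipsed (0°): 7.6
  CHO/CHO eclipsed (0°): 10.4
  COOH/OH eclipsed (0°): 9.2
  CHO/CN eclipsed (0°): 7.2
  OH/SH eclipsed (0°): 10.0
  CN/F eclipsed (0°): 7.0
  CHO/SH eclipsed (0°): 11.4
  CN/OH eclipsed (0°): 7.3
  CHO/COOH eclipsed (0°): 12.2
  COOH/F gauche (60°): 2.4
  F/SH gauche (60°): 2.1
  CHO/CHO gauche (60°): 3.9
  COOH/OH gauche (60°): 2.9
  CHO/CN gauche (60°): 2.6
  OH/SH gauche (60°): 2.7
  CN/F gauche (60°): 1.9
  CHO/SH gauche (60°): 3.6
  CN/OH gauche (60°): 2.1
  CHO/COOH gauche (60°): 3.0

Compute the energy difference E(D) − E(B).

+12.4 kJ/mol

D (eclipsed): COOH(0°)/F(0°) eclipsed 9.4; CN(120°)/OH(120°) eclipsed 7.3; SH(240°)/CHO(240°) eclipsed 11.4 → 28.1 kJ/mol.
B (staggered): COOH(0°)/OH(60°) gauche 2.9; COOH(0°)/F(300°) gauche 2.4; CN(120°)/OH(60°) gauche 2.1; CN(120°)/CHO(180°) gauche 2.6; SH(240°)/CHO(180°) gauche 3.6; SH(240°)/F(300°) gauche 2.1 → 15.7 kJ/mol.
E(D) − E(B) = 28.1 − 15.7 = +12.4 kJ/mol.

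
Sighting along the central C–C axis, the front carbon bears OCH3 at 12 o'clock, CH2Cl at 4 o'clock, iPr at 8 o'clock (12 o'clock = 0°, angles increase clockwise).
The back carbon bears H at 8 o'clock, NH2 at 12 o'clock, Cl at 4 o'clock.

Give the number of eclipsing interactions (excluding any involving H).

Non-H eclipsing pairs: OCH3(0°)/NH2(0°); CH2Cl(120°)/Cl(120°) — 2 interactions.

2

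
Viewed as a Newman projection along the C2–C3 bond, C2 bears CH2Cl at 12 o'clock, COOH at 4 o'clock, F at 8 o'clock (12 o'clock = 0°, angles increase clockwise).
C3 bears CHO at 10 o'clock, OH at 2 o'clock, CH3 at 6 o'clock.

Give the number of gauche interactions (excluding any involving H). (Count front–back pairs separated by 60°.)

Non-H gauche pairs: CH2Cl(0°)/CHO(300°); CH2Cl(0°)/OH(60°); COOH(120°)/OH(60°); COOH(120°)/CH3(180°); F(240°)/CHO(300°); F(240°)/CH3(180°) — 6 interactions.

6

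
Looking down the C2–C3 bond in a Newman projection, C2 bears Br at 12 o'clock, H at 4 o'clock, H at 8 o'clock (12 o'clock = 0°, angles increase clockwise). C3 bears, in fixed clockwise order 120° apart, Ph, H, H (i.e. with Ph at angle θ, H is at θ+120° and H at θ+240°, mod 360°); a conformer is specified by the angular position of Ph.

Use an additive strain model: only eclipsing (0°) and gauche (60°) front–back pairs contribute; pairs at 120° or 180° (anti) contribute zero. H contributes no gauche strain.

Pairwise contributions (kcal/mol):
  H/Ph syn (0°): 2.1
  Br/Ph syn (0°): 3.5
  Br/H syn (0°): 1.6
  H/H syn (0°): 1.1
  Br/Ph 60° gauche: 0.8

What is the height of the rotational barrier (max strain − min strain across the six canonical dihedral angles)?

Ph at 0° (eclipsed): Br–Ph eclipsed, H–H eclipsed, H–H eclipsed; 3.5 + 1.1 + 1.1 = 5.7 kcal/mol.
Ph at 60° (staggered): Br–Ph gauche; 0.8 = 0.8 kcal/mol.
Ph at 120° (eclipsed): Br–H eclipsed, H–Ph eclipsed, H–H eclipsed; 1.6 + 2.1 + 1.1 = 4.8 kcal/mol.
Ph at 180° (staggered): no non-H gauche contacts → 0.0 kcal/mol.
Ph at 240° (eclipsed): Br–H eclipsed, H–H eclipsed, H–Ph eclipsed; 1.6 + 1.1 + 2.1 = 4.8 kcal/mol.
Ph at 300° (staggered): Br–Ph gauche; 0.8 = 0.8 kcal/mol.
Max at 0° (5.7 kcal/mol), min at 180° (0.0 kcal/mol); barrier = 5.7 kcal/mol.

5.7 kcal/mol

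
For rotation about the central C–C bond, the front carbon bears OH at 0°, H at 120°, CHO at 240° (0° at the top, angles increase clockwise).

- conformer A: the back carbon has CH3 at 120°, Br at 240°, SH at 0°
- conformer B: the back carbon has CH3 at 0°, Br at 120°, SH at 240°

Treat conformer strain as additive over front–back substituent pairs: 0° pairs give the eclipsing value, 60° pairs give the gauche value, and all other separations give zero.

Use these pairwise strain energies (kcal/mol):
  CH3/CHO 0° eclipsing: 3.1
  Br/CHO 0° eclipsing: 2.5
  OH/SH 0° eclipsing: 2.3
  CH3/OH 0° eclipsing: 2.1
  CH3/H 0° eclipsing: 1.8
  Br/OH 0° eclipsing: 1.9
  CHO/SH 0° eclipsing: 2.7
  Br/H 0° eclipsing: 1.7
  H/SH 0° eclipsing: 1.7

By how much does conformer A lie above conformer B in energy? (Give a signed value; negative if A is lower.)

+0.1 kcal/mol

A (eclipsed): OH(0°)/SH(0°) eclipsed 2.3; H(120°)/CH3(120°) eclipsed 1.8; CHO(240°)/Br(240°) eclipsed 2.5 → 6.6 kcal/mol.
B (eclipsed): OH(0°)/CH3(0°) eclipsed 2.1; H(120°)/Br(120°) eclipsed 1.7; CHO(240°)/SH(240°) eclipsed 2.7 → 6.5 kcal/mol.
E(A) − E(B) = 6.6 − 6.5 = +0.1 kcal/mol.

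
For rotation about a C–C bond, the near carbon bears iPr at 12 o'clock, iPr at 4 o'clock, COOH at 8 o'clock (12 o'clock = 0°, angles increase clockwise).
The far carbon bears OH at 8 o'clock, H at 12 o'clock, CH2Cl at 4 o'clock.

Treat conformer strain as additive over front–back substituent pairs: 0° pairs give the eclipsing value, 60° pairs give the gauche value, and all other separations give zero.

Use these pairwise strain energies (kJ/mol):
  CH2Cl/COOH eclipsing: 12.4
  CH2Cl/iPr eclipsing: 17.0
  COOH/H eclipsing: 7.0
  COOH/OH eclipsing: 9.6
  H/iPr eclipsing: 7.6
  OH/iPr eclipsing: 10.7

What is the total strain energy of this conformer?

34.2 kJ/mol

This conformer is eclipsed. iPr at 0° is eclipsed with H at 0° (7.6); iPr at 120° is eclipsed with CH2Cl at 120° (17.0); COOH at 240° is eclipsed with OH at 240° (9.6). Total 34.2 kJ/mol.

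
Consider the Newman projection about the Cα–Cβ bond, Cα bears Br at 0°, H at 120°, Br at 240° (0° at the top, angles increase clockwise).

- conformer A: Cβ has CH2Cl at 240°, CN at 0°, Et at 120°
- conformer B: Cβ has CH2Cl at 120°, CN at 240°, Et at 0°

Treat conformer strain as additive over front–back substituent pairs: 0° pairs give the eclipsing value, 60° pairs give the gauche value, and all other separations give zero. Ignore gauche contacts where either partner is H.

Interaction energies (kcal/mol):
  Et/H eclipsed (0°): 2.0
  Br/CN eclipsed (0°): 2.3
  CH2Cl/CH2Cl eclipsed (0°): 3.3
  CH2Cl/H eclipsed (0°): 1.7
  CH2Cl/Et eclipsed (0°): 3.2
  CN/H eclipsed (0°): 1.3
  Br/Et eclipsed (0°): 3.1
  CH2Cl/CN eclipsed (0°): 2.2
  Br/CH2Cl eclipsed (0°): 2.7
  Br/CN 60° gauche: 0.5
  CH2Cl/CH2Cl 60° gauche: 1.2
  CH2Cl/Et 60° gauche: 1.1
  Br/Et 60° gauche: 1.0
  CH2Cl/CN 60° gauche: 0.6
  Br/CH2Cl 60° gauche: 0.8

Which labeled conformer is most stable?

A (eclipsed): Br(0°)/CN(0°) eclipsed 2.3; H(120°)/Et(120°) eclipsed 2.0; Br(240°)/CH2Cl(240°) eclipsed 2.7 → 7.0 kcal/mol.
B (eclipsed): Br(0°)/Et(0°) eclipsed 3.1; H(120°)/CH2Cl(120°) eclipsed 1.7; Br(240°)/CN(240°) eclipsed 2.3 → 7.1 kcal/mol.
A has the lowest total (7.0 kcal/mol).

A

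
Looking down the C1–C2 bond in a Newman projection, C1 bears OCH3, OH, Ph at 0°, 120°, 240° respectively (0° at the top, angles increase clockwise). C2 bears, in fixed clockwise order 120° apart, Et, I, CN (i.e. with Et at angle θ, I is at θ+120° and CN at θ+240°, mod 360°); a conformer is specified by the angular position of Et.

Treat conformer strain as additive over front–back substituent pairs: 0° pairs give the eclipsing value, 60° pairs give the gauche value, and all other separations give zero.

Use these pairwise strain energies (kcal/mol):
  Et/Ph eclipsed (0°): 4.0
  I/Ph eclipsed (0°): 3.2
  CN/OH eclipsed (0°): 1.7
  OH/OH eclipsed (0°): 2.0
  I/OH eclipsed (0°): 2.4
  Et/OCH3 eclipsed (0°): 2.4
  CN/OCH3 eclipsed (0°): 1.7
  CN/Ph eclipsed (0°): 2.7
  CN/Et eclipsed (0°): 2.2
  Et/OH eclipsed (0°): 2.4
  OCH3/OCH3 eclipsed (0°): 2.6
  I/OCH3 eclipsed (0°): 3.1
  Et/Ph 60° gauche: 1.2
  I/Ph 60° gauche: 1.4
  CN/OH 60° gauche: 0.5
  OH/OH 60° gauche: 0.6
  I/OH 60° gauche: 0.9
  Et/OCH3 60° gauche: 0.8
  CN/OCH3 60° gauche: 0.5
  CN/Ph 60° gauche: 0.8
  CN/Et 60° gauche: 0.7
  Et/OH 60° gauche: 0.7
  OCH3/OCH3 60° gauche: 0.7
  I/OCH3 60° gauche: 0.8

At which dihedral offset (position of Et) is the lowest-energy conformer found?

300°

Et at 0° (eclipsed): OCH3(0°)/Et(0°) eclipsed 2.4; OH(120°)/I(120°) eclipsed 2.4; Ph(240°)/CN(240°) eclipsed 2.7 → 7.5 kcal/mol.
Et at 60° (staggered): OCH3(0°)/Et(60°) gauche 0.8; OCH3(0°)/CN(300°) gauche 0.5; OH(120°)/Et(60°) gauche 0.7; OH(120°)/I(180°) gauche 0.9; Ph(240°)/I(180°) gauche 1.4; Ph(240°)/CN(300°) gauche 0.8 → 5.1 kcal/mol.
Et at 120° (eclipsed): OCH3(0°)/CN(0°) eclipsed 1.7; OH(120°)/Et(120°) eclipsed 2.4; Ph(240°)/I(240°) eclipsed 3.2 → 7.3 kcal/mol.
Et at 180° (staggered): OCH3(0°)/I(300°) gauche 0.8; OCH3(0°)/CN(60°) gauche 0.5; OH(120°)/Et(180°) gauche 0.7; OH(120°)/CN(60°) gauche 0.5; Ph(240°)/Et(180°) gauche 1.2; Ph(240°)/I(300°) gauche 1.4 → 5.1 kcal/mol.
Et at 240° (eclipsed): OCH3(0°)/I(0°) eclipsed 3.1; OH(120°)/CN(120°) eclipsed 1.7; Ph(240°)/Et(240°) eclipsed 4.0 → 8.8 kcal/mol.
Et at 300° (staggered): OCH3(0°)/Et(300°) gauche 0.8; OCH3(0°)/I(60°) gauche 0.8; OH(120°)/I(60°) gauche 0.9; OH(120°)/CN(180°) gauche 0.5; Ph(240°)/Et(300°) gauche 1.2; Ph(240°)/CN(180°) gauche 0.8 → 5.0 kcal/mol.
The minimum (5.0 kcal/mol) occurs with Et at 300°.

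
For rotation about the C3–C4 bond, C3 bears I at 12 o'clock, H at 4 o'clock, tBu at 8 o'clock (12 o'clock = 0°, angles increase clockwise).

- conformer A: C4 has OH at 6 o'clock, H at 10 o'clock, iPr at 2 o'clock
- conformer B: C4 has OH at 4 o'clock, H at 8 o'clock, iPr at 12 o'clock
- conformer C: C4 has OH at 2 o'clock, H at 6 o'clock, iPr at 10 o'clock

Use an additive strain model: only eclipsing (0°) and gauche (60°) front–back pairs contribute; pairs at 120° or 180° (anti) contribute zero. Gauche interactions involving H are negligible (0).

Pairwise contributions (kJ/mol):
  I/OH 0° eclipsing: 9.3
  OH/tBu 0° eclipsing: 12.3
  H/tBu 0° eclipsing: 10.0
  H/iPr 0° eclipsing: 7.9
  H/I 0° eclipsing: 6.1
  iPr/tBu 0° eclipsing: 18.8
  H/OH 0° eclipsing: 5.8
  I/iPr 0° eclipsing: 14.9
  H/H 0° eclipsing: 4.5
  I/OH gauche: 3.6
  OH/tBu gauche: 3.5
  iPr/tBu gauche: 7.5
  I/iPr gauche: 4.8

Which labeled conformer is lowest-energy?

A (staggered): I(0°)/iPr(60°) gauche 4.8; tBu(240°)/OH(180°) gauche 3.5 → 8.3 kJ/mol.
B (eclipsed): I(0°)/iPr(0°) eclipsed 14.9; H(120°)/OH(120°) eclipsed 5.8; tBu(240°)/H(240°) eclipsed 10.0 → 30.7 kJ/mol.
C (staggered): I(0°)/OH(60°) gauche 3.6; I(0°)/iPr(300°) gauche 4.8; tBu(240°)/iPr(300°) gauche 7.5 → 15.9 kJ/mol.
A has the lowest total (8.3 kJ/mol).

A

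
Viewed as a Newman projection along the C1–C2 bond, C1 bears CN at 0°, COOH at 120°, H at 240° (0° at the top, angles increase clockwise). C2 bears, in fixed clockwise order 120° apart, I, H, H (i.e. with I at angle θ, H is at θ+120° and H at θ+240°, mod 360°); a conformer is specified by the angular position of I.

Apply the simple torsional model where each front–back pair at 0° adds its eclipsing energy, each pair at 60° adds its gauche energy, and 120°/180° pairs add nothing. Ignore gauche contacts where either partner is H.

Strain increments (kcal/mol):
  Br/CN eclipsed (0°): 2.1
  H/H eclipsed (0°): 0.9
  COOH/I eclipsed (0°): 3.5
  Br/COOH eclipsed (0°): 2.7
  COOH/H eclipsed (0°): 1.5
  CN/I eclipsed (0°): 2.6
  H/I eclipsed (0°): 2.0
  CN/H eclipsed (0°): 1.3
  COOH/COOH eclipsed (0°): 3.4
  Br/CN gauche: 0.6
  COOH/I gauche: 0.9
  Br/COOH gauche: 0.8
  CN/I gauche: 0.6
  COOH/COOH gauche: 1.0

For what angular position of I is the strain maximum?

I at 0° (eclipsed): CN(0°)/I(0°) eclipsed 2.6; COOH(120°)/H(120°) eclipsed 1.5; H(240°)/H(240°) eclipsed 0.9 → 5.0 kcal/mol.
I at 60° (staggered): CN(0°)/I(60°) gauche 0.6; COOH(120°)/I(60°) gauche 0.9 → 1.5 kcal/mol.
I at 120° (eclipsed): CN(0°)/H(0°) eclipsed 1.3; COOH(120°)/I(120°) eclipsed 3.5; H(240°)/H(240°) eclipsed 0.9 → 5.7 kcal/mol.
I at 180° (staggered): COOH(120°)/I(180°) gauche 0.9 → 0.9 kcal/mol.
I at 240° (eclipsed): CN(0°)/H(0°) eclipsed 1.3; COOH(120°)/H(120°) eclipsed 1.5; H(240°)/I(240°) eclipsed 2.0 → 4.8 kcal/mol.
I at 300° (staggered): CN(0°)/I(300°) gauche 0.6 → 0.6 kcal/mol.
The maximum (5.7 kcal/mol) occurs with I at 120°.

120°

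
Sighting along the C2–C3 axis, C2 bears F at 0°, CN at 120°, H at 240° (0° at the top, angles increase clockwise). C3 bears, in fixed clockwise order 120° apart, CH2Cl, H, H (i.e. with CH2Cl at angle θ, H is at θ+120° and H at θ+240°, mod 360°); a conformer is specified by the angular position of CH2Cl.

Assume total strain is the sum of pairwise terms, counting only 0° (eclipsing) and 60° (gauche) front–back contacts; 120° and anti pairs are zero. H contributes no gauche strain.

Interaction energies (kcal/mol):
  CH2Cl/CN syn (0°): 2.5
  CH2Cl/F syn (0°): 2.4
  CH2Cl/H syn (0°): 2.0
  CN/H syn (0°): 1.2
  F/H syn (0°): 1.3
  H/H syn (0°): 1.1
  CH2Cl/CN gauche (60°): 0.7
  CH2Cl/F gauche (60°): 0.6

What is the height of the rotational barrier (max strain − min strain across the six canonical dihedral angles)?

CH2Cl at 0° (eclipsed): F(0°)/CH2Cl(0°) eclipsed 2.4; CN(120°)/H(120°) eclipsed 1.2; H(240°)/H(240°) eclipsed 1.1 → 4.7 kcal/mol.
CH2Cl at 60° (staggered): F(0°)/CH2Cl(60°) gauche 0.6; CN(120°)/CH2Cl(60°) gauche 0.7 → 1.3 kcal/mol.
CH2Cl at 120° (eclipsed): F(0°)/H(0°) eclipsed 1.3; CN(120°)/CH2Cl(120°) eclipsed 2.5; H(240°)/H(240°) eclipsed 1.1 → 4.9 kcal/mol.
CH2Cl at 180° (staggered): CN(120°)/CH2Cl(180°) gauche 0.7 → 0.7 kcal/mol.
CH2Cl at 240° (eclipsed): F(0°)/H(0°) eclipsed 1.3; CN(120°)/H(120°) eclipsed 1.2; H(240°)/CH2Cl(240°) eclipsed 2.0 → 4.5 kcal/mol.
CH2Cl at 300° (staggered): F(0°)/CH2Cl(300°) gauche 0.6 → 0.6 kcal/mol.
Max at 120° (4.9 kcal/mol), min at 300° (0.6 kcal/mol); barrier = 4.3 kcal/mol.

4.3 kcal/mol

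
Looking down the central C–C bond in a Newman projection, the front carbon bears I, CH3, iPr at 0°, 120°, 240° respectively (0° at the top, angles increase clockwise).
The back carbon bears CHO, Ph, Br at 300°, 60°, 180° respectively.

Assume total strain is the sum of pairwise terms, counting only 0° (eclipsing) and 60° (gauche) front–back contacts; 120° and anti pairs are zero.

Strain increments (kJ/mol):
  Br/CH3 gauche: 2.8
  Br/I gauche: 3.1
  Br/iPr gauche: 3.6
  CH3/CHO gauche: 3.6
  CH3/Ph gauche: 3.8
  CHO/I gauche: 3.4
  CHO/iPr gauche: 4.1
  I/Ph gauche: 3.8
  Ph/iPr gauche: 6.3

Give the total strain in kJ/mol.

This conformer (staggered): I(0°)/CHO(300°) gauche 3.4; I(0°)/Ph(60°) gauche 3.8; CH3(120°)/Ph(60°) gauche 3.8; CH3(120°)/Br(180°) gauche 2.8; iPr(240°)/CHO(300°) gauche 4.1; iPr(240°)/Br(180°) gauche 3.6 → 21.5 kJ/mol.

21.5 kJ/mol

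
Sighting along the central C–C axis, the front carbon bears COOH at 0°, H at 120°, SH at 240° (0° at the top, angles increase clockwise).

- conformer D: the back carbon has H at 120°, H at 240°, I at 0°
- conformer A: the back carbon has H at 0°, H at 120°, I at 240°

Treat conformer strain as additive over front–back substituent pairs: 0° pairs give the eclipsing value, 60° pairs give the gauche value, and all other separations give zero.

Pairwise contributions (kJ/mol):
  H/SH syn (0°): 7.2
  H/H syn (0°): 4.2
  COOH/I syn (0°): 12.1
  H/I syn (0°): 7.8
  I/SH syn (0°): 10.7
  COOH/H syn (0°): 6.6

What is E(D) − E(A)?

D is eclipsed. COOH at 0° is eclipsed with I at 0° (12.1); H at 120° is eclipsed with H at 120° (4.2); SH at 240° is eclipsed with H at 240° (7.2). Total 23.5 kJ/mol.
A is eclipsed. COOH at 0° is eclipsed with H at 0° (6.6); H at 120° is eclipsed with H at 120° (4.2); SH at 240° is eclipsed with I at 240° (10.7). Total 21.5 kJ/mol.
E(D) − E(A) = 23.5 − 21.5 = +2.0 kJ/mol.

+2.0 kJ/mol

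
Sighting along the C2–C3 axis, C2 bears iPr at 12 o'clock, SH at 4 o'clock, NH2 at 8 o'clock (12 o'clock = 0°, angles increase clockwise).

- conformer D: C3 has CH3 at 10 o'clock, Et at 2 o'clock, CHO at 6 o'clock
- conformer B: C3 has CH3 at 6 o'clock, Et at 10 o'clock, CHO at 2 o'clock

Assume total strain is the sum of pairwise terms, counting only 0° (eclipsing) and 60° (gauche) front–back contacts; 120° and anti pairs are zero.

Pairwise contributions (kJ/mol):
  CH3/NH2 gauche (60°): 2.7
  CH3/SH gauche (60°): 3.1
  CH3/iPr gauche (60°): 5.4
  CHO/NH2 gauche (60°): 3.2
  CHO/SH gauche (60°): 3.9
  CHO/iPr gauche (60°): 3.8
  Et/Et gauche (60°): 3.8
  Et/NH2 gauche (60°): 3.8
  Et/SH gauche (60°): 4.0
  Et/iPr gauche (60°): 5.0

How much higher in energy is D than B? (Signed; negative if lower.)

+1.9 kJ/mol

D is staggered. iPr at 0° is gauche with CH3 at 300° (5.4); iPr at 0° is gauche with Et at 60° (5.0); SH at 120° is gauche with Et at 60° (4.0); SH at 120° is gauche with CHO at 180° (3.9); NH2 at 240° is gauche with CH3 at 300° (2.7); NH2 at 240° is gauche with CHO at 180° (3.2). Total 24.2 kJ/mol.
B is staggered. iPr at 0° is gauche with Et at 300° (5.0); iPr at 0° is gauche with CHO at 60° (3.8); SH at 120° is gauche with CH3 at 180° (3.1); SH at 120° is gauche with CHO at 60° (3.9); NH2 at 240° is gauche with CH3 at 180° (2.7); NH2 at 240° is gauche with Et at 300° (3.8). Total 22.3 kJ/mol.
E(D) − E(B) = 24.2 − 22.3 = +1.9 kJ/mol.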